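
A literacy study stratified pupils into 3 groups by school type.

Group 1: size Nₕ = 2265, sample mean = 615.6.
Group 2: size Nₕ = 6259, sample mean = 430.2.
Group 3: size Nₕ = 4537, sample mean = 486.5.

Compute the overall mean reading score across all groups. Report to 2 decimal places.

N = 13061; weights Wₕ = Nₕ/N = (0.1734, 0.4792, 0.3474).
x̄_st = Σ Wₕ·x̄ₕ = 0.1734·615.6 + 0.4792·430.2 + 0.3474·486.5 ≈ 481.9085...
→ 481.91.

481.91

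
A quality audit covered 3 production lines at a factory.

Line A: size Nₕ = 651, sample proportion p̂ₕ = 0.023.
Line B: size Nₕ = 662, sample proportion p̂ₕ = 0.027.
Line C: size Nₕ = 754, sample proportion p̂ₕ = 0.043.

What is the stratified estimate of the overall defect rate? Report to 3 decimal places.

0.032

Wₕ = Nₕ/N with N = 2067: 0.3149, 0.3203, 0.3648.
p̂_st = 0.3149·0.023 + 0.3203·0.027 + 0.3648·0.043 ≈ 0.03158... → 0.032.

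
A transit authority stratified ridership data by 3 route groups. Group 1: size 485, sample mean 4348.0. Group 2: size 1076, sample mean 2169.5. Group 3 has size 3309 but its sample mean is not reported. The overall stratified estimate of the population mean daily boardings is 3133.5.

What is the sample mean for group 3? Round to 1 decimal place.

3269.0

N = 485 + 1076 + 3309 = 4870.
Overall total = μ·N = 3133.5·4870 = 15260145.
Subtract the known strata: 485·4348.0 + 1076·2169.5 = 4443162.
Remaining total for group 3: 15260145 − 4443162 = 10816983.
Divide by its size: 10816983 / 3309 = 3268.958... → 3269.0.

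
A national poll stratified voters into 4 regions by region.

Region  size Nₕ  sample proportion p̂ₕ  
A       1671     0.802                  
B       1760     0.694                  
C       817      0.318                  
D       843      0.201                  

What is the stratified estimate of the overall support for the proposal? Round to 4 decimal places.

Wₕ = Nₕ/N with N = 5091: 0.3282, 0.3457, 0.1605, 0.1656.
p̂_st = 0.3282·0.802 + 0.3457·0.694 + 0.1605·0.318 + 0.1656·0.201 ≈ 0.587474... → 0.5875.

0.5875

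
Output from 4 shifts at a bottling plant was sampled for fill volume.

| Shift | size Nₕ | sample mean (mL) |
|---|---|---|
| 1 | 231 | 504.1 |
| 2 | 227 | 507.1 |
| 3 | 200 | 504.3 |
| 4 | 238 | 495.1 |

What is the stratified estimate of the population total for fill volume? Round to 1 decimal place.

450252.6

Population total = Σ Nₕ·x̄ₕ (each stratum's size times its mean).
231·504.1 + 227·507.1 + 200·504.3 + 238·495.1 = 116447.1 + 115111.7 + 100860 + 117833.8 = 450252.6.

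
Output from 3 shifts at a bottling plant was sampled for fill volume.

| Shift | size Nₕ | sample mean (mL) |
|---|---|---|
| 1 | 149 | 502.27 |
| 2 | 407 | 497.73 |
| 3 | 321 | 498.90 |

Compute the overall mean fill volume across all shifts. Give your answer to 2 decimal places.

498.93

N = 149 + 407 + 321 = 877.
The stratified mean weights each stratum mean by its population share Nₕ/N.
Σ Nₕx̄ₕ = 149·502.27 + 407·497.73 + 321·498.90 = 74838.23 + 202576.11 + 160146.9 = 437561.24.
Divide by N: 437561.24 / 877 = 498.9296... → 498.93.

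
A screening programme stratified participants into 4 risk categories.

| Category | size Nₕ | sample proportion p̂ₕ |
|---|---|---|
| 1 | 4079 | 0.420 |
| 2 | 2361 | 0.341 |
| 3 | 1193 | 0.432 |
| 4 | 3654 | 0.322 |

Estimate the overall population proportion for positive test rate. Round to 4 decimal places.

N = 4079 + 2361 + 1193 + 3654 = 11287.
Overall proportion = Σ (Nₕ/N)·p̂ₕ.
Σ Nₕp̂ₕ = 1713.18 + 805.101 + 515.376 + 1176.588 = 4210.245.
4210.245 / 11287 = 0.373017... → 0.3730.

0.3730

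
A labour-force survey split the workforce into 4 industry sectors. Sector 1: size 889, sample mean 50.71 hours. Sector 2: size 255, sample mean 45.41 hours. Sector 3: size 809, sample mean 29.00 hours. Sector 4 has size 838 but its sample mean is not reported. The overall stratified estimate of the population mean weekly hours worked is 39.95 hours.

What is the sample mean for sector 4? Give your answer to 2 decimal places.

37.44

N = 889 + 255 + 809 + 838 = 2791.
Overall total = μ·N = 39.95·2791 = 111500.45.
Subtract the known strata: 889·50.71 + 255·45.41 + 809·29.00 = 80121.74.
Remaining total for sector 4: 111500.45 − 80121.74 = 31378.71.
Divide by its size: 31378.71 / 838 = 37.4448... → 37.44.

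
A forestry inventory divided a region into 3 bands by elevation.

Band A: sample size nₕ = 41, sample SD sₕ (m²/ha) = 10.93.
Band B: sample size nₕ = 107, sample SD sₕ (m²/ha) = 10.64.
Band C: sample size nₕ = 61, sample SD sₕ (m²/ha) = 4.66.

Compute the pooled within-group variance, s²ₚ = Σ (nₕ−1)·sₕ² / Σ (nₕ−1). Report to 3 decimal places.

87.775

A: (41−1)·10.93² = 40·119.4649 = 4778.596
B: (107−1)·10.64² = 106·113.2096 = 12000.2176
C: (61−1)·4.66² = 60·21.7156 = 1302.936
Numerator = 18081.7496; denominator = Σ(nₕ−1) = 206.
s²ₚ = 18081.7496/206 = 87.77548... → 87.775.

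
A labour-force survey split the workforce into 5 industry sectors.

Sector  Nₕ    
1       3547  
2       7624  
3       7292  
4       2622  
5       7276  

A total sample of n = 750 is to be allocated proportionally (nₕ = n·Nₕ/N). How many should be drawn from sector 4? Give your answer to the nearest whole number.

Share of sector 4 = 2622/28361 = 0.09245.
Allocate 750 × 0.09245 = 69.338... → 69.

69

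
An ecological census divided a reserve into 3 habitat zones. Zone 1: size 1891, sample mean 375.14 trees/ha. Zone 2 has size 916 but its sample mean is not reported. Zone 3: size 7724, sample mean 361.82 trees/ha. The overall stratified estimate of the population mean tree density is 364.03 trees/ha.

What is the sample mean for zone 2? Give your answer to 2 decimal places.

359.73

N = 1891 + 916 + 7724 = 10531.
Overall total = μ·N = 364.03·10531 = 3833599.93.
Subtract the known strata: 1891·375.14 + 7724·361.82 = 3504087.42.
Remaining total for zone 2: 3833599.93 − 3504087.42 = 329512.51.
Divide by its size: 329512.51 / 916 = 359.7298... → 359.73.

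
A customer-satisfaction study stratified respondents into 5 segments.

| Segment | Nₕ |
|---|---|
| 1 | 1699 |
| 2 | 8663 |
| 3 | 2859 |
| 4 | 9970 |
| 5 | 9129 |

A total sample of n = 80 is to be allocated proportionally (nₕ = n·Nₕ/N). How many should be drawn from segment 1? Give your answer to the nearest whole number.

N = 1699 + 8663 + 2859 + 9970 + 9129 = 32320.
n_1 = 80·1699/32320 = 4.205... → 4.

4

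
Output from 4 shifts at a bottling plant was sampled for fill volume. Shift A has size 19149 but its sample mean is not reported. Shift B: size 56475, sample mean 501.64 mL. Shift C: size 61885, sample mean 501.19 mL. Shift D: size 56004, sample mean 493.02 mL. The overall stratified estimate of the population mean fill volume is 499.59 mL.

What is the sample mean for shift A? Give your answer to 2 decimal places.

507.59

Σ Nₕx̄ₕ = N·μ, so 19149·x̄_A = 193513·499.59 − (56475·501.64 + 61885·501.19 + 56004·493.02).
= 96677159.67 − 86957354.23 = 9719805.44.
x̄_A = 9719805.44 / 19149 = 507.5881... → 507.59.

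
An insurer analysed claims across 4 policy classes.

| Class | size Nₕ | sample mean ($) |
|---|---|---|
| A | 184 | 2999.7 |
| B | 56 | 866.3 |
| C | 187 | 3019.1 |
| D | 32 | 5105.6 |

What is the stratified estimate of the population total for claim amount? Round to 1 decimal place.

1328408.5

Estimate total by summing Nₕ·x̄ₕ over strata.
184·2999.7 + 56·866.3 + 187·3019.1 + 32·5105.6 = 551944.8 + 48512.8 + 564571.7 + 163379.2 = 1328408.5.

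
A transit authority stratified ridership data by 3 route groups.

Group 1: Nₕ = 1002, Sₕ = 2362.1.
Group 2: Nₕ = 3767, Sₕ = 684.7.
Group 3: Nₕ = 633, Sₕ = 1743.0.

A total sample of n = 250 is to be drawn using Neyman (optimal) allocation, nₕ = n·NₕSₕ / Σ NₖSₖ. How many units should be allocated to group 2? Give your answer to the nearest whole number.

107

Σ NₕSₕ = 1002·2362.1 + 3767·684.7 + 633·1743.0 = 6049408.1.
Share for 2: 2579264.9/6049408.1 = 0.42637.
n_2 = 250 × 0.42637 = 106.592... → 107.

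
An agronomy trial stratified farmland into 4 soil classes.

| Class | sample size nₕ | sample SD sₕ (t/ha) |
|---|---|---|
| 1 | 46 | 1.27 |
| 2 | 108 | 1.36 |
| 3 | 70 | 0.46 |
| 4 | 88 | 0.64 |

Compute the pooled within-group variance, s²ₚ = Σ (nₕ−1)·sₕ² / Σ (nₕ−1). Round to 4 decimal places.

1.0413

1: (46−1)·1.27² = 45·1.6129 = 72.5805
2: (108−1)·1.36² = 107·1.8496 = 197.9072
3: (70−1)·0.46² = 69·0.2116 = 14.6004
4: (88−1)·0.64² = 87·0.4096 = 35.6352
Numerator = 320.7233; denominator = Σ(nₕ−1) = 308.
s²ₚ = 320.7233/308 = 1.041309... → 1.0413.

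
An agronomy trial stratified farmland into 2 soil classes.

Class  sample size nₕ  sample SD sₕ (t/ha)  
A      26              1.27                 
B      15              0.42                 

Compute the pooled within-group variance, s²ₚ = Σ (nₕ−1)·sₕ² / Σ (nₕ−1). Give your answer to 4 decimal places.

A: (26−1)·1.27² = 25·1.6129 = 40.3225
B: (15−1)·0.42² = 14·0.1764 = 2.4696
Numerator = 42.7921; denominator = Σ(nₕ−1) = 39.
s²ₚ = 42.7921/39 = 1.097233... → 1.0972.

1.0972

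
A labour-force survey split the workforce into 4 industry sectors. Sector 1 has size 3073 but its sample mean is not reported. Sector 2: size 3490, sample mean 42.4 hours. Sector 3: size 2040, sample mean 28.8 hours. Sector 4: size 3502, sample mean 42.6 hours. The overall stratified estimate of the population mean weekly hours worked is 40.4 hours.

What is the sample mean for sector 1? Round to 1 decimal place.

N = 3073 + 3490 + 2040 + 3502 = 12105.
Overall total = μ·N = 40.4·12105 = 489042.
Subtract the known strata: 3490·42.4 + 2040·28.8 + 3502·42.6 = 355913.2.
Remaining total for sector 1: 489042 − 355913.2 = 133128.8.
Divide by its size: 133128.8 / 3073 = 43.322... → 43.3.

43.3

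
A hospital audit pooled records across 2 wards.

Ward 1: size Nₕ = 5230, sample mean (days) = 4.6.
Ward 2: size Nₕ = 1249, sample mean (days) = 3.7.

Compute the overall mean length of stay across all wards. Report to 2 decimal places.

4.43

x̄_st = (Σ Nₕx̄ₕ) / (Σ Nₕ) = (5230·4.6 + 1249·3.7) / 6479
= 28679.3 / 6479 = 4.4265... → 4.43.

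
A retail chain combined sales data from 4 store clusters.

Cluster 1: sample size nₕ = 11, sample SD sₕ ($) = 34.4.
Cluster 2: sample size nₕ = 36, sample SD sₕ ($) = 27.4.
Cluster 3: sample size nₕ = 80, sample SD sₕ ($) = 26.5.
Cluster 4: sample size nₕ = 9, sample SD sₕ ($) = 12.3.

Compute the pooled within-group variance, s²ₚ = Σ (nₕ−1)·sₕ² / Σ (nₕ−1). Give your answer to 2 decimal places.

Degrees of freedom: 10 + 35 + 79 + 8 = 132.
Σ(nₕ−1)sₕ² = 10·1183.36 + 35·750.76 + 79·702.25 + 8·151.29 = 94798.27.
s²ₚ = 94798.27 / 132 = 718.1687... → 718.17.

718.17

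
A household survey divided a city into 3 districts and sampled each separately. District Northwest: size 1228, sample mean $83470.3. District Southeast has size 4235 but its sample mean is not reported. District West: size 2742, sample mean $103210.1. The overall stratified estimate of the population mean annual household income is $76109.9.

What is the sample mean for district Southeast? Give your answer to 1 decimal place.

N = 1228 + 4235 + 2742 = 8205.
Overall total = μ·N = 76109.9·8205 = 624481729.5.
Subtract the known strata: 1228·83470.3 + 2742·103210.1 = 385503622.6.
Remaining total for district Southeast: 624481729.5 − 385503622.6 = 238978106.9.
Divide by its size: 238978106.9 / 4235 = 56429.305... → 56429.3.

56429.3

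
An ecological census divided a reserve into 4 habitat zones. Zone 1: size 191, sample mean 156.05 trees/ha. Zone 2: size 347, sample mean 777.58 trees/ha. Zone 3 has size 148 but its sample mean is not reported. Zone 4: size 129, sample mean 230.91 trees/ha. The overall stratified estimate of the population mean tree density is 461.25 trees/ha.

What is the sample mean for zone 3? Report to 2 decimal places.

314.23

N = 191 + 347 + 148 + 129 = 815.
Overall total = μ·N = 461.25·815 = 375918.75.
Subtract the known strata: 191·156.05 + 347·777.58 + 129·230.91 = 329413.2.
Remaining total for zone 3: 375918.75 − 329413.2 = 46505.55.
Divide by its size: 46505.55 / 148 = 314.2267... → 314.23.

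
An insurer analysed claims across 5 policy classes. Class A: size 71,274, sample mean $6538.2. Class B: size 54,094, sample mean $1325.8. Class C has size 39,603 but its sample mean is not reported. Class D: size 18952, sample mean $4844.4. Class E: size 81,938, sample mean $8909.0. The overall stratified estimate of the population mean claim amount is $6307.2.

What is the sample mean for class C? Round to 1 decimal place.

N = 71274 + 54094 + 39603 + 18952 + 81938 = 265861.
Overall total = μ·N = 6307.2·265861 = 1676838499.2.
Subtract the known strata: 71274·6538.2 + 54094·1325.8 + 18952·4844.4 + 81938·8909.0 = 1359518202.8.
Remaining total for class C: 1676838499.2 − 1359518202.8 = 317320296.4.
Divide by its size: 317320296.4 / 39603 = 8012.532... → 8012.5.

8012.5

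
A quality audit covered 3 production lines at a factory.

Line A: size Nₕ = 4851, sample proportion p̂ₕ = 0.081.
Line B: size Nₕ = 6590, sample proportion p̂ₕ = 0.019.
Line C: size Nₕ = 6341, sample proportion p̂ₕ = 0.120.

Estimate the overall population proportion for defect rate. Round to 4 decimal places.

Wₕ = Nₕ/N with N = 17782: 0.2728, 0.3706, 0.3566.
p̂_st = 0.2728·0.081 + 0.3706·0.019 + 0.3566·0.120 ≈ 0.071930... → 0.0719.

0.0719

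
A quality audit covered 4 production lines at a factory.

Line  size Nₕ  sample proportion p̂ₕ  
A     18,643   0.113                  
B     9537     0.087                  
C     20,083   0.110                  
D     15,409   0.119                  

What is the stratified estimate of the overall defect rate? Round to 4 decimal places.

0.1096

N = 18643 + 9537 + 20083 + 15409 = 63672.
Overall proportion = Σ (Nₕ/N)·p̂ₕ.
Σ Nₕp̂ₕ = 2106.659 + 829.719 + 2209.13 + 1833.671 = 6979.179.
6979.179 / 63672 = 0.109611... → 0.1096.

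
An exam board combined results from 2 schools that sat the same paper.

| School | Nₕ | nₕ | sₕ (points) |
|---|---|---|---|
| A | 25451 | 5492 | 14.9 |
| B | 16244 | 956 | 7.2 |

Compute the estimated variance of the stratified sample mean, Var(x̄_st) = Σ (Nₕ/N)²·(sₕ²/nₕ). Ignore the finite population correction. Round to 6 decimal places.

N = 41695. Term for each stratum: Wₕ²sₕ²/nₕ.
Var(x̄_st) = 0.015062039 + 0.008230479 = 0.023292517 → 0.023293.

0.023293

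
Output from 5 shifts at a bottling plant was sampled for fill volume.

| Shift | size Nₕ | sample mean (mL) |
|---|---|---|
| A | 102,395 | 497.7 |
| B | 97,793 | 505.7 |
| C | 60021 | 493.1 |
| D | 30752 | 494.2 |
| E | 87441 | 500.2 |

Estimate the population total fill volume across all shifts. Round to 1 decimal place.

Estimate total by summing Nₕ·x̄ₕ over strata.
102395·497.7 + 97793·505.7 + 60021·493.1 + 30752·494.2 + 87441·500.2 = 50961991.5 + 49453920.1 + 29596355.1 + 15197638.4 + 43737988.2 = 188947893.3.

188947893.3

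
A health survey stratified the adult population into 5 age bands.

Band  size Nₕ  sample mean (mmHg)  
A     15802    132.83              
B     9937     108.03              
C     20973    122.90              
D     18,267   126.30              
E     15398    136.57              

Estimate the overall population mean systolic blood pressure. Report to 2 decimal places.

126.41

N = 15802 + 9937 + 20973 + 18267 + 15398 = 80377.
Overall mean = Σ (Nₕ/N)·x̄ₕ — weight by population share, not a simple average.
Σ Nₕx̄ₕ = 15802·132.83 + 9937·108.03 + 20973·122.90 + 18267·126.30 + 15398·136.57 = 2098979.66 + 1073494.11 + 2577581.7 + 2307122.1 + 2102904.86 = 10160082.43.
Divide by N: 10160082.43 / 80377 = 126.4053... → 126.41.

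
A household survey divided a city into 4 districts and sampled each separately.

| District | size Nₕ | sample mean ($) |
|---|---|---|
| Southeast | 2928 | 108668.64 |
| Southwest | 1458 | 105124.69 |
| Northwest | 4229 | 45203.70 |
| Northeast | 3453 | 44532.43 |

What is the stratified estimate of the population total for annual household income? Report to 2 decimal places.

816390504.03

Estimate total by summing Nₕ·x̄ₕ over strata.
2928·108668.64 + 1458·105124.69 + 4229·45203.70 + 3453·44532.43 = 318181777.92 + 153271798.02 + 191166447.3 + 153770480.79 = 816390504.03.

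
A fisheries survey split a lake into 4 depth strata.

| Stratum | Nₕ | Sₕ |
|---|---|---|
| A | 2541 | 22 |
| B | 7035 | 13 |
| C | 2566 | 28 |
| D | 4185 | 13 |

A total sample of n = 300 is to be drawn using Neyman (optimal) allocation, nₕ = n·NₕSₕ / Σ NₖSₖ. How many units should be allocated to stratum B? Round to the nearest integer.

A: NₕSₕ = 2541·22 = 55902
B: NₕSₕ = 7035·13 = 91455
C: NₕSₕ = 2566·28 = 71848
D: NₕSₕ = 4185·13 = 54405
Σ NₕSₕ = 273610.
n_B = 300·91455/273610 = 100.276... → 100.

100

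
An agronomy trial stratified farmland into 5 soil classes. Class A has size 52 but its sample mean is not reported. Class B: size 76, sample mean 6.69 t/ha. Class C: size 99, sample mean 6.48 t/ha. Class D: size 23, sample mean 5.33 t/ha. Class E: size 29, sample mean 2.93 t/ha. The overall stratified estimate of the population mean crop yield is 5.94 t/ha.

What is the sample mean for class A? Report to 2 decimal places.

5.76

Σ Nₕx̄ₕ = N·μ, so 52·x̄_A = 279·5.94 − (76·6.69 + 99·6.48 + 23·5.33 + 29·2.93).
= 1657.26 − 1357.52 = 299.74.
x̄_A = 299.74 / 52 = 5.7642... → 5.76.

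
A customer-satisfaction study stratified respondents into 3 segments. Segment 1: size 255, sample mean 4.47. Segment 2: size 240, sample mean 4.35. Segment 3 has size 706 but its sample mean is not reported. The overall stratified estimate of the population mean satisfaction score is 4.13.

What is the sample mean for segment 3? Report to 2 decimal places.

N = 255 + 240 + 706 = 1201.
Overall total = μ·N = 4.13·1201 = 4960.13.
Subtract the known strata: 255·4.47 + 240·4.35 = 2183.85.
Remaining total for segment 3: 4960.13 − 2183.85 = 2776.28.
Divide by its size: 2776.28 / 706 = 3.9324... → 3.93.

3.93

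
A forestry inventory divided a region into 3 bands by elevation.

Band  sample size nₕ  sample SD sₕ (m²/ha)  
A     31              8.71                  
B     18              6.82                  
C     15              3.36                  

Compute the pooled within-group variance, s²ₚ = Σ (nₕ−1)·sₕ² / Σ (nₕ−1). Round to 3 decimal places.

52.864

A: (31−1)·8.71² = 30·75.8641 = 2275.923
B: (18−1)·6.82² = 17·46.5124 = 790.7108
C: (15−1)·3.36² = 14·11.2896 = 158.0544
Numerator = 3224.6882; denominator = Σ(nₕ−1) = 61.
s²ₚ = 3224.6882/61 = 52.86374... → 52.864.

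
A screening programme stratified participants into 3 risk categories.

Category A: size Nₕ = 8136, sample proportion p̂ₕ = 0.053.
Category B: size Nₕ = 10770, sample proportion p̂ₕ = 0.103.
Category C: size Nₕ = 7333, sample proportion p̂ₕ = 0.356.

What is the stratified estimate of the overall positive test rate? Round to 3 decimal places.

N = 8136 + 10770 + 7333 = 26239.
Overall proportion = Σ (Nₕ/N)·p̂ₕ.
Σ Nₕp̂ₕ = 431.208 + 1109.31 + 2610.548 = 4151.066.
4151.066 / 26239 = 0.15820... → 0.158.

0.158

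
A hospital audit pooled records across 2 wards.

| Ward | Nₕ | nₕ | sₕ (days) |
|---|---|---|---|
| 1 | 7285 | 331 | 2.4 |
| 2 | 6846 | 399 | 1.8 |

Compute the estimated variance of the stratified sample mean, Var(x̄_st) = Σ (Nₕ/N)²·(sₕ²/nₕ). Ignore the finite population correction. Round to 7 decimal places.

N = 14131. Term for each stratum: Wₕ²sₕ²/nₕ.
Var(x̄_st) = 0.0046249582 + 0.0019059000 = 0.0065308582 → 0.0065309.

0.0065309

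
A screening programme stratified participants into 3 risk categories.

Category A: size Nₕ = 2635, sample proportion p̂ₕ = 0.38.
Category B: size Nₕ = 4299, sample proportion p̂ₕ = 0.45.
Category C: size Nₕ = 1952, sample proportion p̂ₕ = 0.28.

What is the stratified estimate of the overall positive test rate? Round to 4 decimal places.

0.3919

Wₕ = Nₕ/N with N = 8886: 0.2965, 0.4838, 0.2197.
p̂_st = 0.2965·0.38 + 0.4838·0.45 + 0.2197·0.28 ≈ 0.391898... → 0.3919.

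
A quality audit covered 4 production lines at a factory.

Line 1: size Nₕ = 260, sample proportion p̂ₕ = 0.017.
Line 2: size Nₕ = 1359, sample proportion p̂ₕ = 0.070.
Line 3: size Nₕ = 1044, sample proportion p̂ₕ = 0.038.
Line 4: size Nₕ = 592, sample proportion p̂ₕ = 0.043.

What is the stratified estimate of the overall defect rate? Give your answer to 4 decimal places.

N = 260 + 1359 + 1044 + 592 = 3255.
Overall proportion = Σ (Nₕ/N)·p̂ₕ.
Σ Nₕp̂ₕ = 4.42 + 95.13 + 39.672 + 25.456 = 164.678.
164.678 / 3255 = 0.050592... → 0.0506.

0.0506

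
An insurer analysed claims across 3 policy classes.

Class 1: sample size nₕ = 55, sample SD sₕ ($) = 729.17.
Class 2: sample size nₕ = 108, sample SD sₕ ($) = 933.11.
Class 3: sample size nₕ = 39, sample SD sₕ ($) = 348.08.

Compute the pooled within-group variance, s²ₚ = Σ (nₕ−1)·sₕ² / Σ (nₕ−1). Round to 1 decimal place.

635575.7

Degrees of freedom: 54 + 107 + 38 = 199.
Σ(nₕ−1)sₕ² = 54·531688.8889 + 107·870694.2721 + 38·121159.6864 = 126479555.1985.
s²ₚ = 126479555.1985 / 199 = 635575.654... → 635575.7.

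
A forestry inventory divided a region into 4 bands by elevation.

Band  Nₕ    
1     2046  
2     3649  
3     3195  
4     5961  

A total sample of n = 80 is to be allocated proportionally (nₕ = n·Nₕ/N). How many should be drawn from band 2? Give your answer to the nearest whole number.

20

Share of band 2 = 3649/14851 = 0.24571.
Allocate 80 × 0.24571 = 19.657... → 20.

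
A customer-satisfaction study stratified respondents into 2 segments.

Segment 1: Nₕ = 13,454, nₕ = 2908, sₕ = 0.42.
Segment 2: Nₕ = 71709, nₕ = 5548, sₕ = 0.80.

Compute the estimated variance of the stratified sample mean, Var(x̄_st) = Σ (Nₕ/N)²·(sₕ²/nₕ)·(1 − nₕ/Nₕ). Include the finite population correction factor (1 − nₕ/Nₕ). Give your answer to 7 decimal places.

N = 85163; Wₕ = Nₕ/N.
segment 1: (13454/85163)²·0.42²/2908·(1 − 2908/13454) = 0.0000011867
segment 2: (71709/85163)²·0.80²/5548·(1 − 5548/71709) = 0.0000754601
Sum = 0.0000766468 → 0.0000766.

0.0000766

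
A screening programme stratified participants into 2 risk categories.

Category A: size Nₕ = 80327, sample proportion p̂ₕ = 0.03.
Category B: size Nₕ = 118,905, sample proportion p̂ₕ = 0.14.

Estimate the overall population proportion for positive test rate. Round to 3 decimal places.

N = 80327 + 118905 = 199232.
Overall proportion = Σ (Nₕ/N)·p̂ₕ.
Σ Nₕp̂ₕ = 2409.81 + 16646.7 = 19056.51.
19056.51 / 199232 = 0.09565... → 0.096.

0.096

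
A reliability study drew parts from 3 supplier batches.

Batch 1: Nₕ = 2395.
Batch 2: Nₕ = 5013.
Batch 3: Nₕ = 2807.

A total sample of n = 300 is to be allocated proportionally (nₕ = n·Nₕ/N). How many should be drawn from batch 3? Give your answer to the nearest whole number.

Share of batch 3 = 2807/10215 = 0.27479.
Allocate 300 × 0.27479 = 82.438... → 82.

82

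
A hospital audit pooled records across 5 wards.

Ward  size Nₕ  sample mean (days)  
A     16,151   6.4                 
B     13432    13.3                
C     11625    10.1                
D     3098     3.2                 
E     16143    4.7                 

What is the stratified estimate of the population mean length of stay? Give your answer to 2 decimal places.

x̄_st = (Σ Nₕx̄ₕ) / (Σ Nₕ) = (16151·6.4 + 13432·13.3 + 11625·10.1 + 3098·3.2 + 16143·4.7) / 60449
= 485210.2 / 60449 = 8.0268... → 8.03.

8.03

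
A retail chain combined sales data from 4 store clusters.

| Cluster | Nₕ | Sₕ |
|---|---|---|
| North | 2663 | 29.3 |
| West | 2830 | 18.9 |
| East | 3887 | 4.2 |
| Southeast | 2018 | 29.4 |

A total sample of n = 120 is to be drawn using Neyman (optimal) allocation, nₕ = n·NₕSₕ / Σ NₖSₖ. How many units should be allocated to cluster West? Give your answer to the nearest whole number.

Σ NₕSₕ = 2663·29.3 + 2830·18.9 + 3887·4.2 + 2018·29.4 = 207167.5.
Share for West: 53487/207167.5 = 0.25818.
n_West = 120 × 0.25818 = 30.982... → 31.

31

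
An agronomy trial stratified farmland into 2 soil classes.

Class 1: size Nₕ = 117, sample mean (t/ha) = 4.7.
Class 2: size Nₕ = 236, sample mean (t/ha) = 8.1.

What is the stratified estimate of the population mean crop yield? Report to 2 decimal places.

6.97

x̄_st = (Σ Nₕx̄ₕ) / (Σ Nₕ) = (117·4.7 + 236·8.1) / 353
= 2461.5 / 353 = 6.9731... → 6.97.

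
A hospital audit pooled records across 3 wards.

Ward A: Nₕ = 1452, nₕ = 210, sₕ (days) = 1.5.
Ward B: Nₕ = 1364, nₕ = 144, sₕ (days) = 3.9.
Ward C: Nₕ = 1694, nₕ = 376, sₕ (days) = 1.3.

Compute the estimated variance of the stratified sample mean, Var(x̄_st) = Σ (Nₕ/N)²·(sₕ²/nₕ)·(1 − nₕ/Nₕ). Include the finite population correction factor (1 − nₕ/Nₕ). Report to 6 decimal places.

0.010085

N = 4510. Term for each stratum: Wₕ²sₕ²/nₕ·(1−nₕ/Nₕ).
Var(x̄_st) = 0.000949945 + 0.008641474 + 0.000493372 = 0.010084791 → 0.010085.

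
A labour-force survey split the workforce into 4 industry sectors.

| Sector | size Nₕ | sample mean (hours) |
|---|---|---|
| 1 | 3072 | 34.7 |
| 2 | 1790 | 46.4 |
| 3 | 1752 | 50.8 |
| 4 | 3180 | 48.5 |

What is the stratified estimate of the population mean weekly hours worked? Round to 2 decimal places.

44.20

N = 3072 + 1790 + 1752 + 3180 = 9794.
The stratified mean weights each stratum mean by its population share Nₕ/N.
Σ Nₕx̄ₕ = 3072·34.7 + 1790·46.4 + 1752·50.8 + 3180·48.5 = 106598.4 + 83056 + 89001.6 + 154230 = 432886.
Divide by N: 432886 / 9794 = 44.1991... → 44.20.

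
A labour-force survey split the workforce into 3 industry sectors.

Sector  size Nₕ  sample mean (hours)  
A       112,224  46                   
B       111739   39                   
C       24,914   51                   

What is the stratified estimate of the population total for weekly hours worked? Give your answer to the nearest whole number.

A: 112224·46 = 5162304
B: 111739·39 = 4357821
C: 24914·51 = 1270614
τ̂ = Σ Nₕx̄ₕ = 10790739.

10790739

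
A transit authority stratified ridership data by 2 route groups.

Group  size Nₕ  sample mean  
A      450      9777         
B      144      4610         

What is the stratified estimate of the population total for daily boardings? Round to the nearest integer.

Population total = Σ Nₕ·x̄ₕ (each stratum's size times its mean).
450·9777 + 144·4610 = 4399650 + 663840 = 5063490.

5063490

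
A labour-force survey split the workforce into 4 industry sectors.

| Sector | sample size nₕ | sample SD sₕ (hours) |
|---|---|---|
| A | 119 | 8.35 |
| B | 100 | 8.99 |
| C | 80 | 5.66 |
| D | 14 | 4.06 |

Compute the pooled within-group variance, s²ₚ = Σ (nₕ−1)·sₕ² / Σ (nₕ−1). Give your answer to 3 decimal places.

61.403

A: (119−1)·8.35² = 118·69.7225 = 8227.255
B: (100−1)·8.99² = 99·80.8201 = 8001.1899
C: (80−1)·5.66² = 79·32.0356 = 2530.8124
D: (14−1)·4.06² = 13·16.4836 = 214.2868
Numerator = 18973.5441; denominator = Σ(nₕ−1) = 309.
s²ₚ = 18973.5441/309 = 61.40306... → 61.403.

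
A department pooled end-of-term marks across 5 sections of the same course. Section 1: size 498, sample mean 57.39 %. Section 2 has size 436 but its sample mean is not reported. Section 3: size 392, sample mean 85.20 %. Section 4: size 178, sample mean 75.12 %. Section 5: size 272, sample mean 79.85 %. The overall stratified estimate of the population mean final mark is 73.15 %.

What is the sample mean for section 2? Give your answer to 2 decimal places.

N = 498 + 436 + 392 + 178 + 272 = 1776.
Overall total = μ·N = 73.15·1776 = 129914.4.
Subtract the known strata: 498·57.39 + 392·85.20 + 178·75.12 + 272·79.85 = 97069.18.
Remaining total for section 2: 129914.4 − 97069.18 = 32845.22.
Divide by its size: 32845.22 / 436 = 75.3331... → 75.33.

75.33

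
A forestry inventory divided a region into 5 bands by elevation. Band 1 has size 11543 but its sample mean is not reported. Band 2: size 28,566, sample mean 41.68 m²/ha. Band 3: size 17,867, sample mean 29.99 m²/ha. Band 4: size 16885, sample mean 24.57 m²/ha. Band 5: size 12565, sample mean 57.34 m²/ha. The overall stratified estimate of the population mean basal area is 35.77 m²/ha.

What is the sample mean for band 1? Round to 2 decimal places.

Σ Nₕx̄ₕ = N·μ, so 11543·x̄_1 = 87426·35.77 − (28566·41.68 + 17867·29.99 + 16885·24.57 + 12565·57.34).
= 3127228.02 − 2861803.76 = 265424.26.
x̄_1 = 265424.26 / 11543 = 22.9944... → 22.99.

22.99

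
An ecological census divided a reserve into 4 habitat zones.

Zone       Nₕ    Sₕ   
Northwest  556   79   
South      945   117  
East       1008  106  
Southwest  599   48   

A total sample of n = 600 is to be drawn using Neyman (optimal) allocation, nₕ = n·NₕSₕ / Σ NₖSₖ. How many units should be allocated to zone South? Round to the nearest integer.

Northwest: NₕSₕ = 556·79 = 43924
South: NₕSₕ = 945·117 = 110565
East: NₕSₕ = 1008·106 = 106848
Southwest: NₕSₕ = 599·48 = 28752
Σ NₕSₕ = 290089.
n_South = 600·110565/290089 = 228.685... → 229.

229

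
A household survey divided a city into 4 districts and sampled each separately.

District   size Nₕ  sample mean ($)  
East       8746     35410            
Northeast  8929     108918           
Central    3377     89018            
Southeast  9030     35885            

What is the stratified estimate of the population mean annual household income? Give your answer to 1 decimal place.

63389.4

x̄_st = (Σ Nₕx̄ₕ) / (Σ Nₕ) = (8746·35410 + 8929·108918 + 3377·89018 + 9030·35885) / 30082
= 1906880018 / 30082 = 63389.403... → 63389.4.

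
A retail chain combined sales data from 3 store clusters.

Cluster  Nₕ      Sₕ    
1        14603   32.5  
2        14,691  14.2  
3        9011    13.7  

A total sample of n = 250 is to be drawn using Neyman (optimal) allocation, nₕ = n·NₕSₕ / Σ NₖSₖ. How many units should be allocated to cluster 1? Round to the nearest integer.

147

Σ NₕSₕ = 14603·32.5 + 14691·14.2 + 9011·13.7 = 806660.4.
Share for 1: 474597.5/806660.4 = 0.58835.
n_1 = 250 × 0.58835 = 147.087... → 147.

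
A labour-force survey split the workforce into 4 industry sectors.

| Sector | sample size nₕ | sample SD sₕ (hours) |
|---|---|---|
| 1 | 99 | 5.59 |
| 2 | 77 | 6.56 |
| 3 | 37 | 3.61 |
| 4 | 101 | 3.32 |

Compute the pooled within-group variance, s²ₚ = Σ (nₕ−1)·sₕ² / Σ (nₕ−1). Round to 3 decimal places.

Degrees of freedom: 98 + 76 + 36 + 100 = 310.
Σ(nₕ−1)sₕ² = 98·31.2481 + 76·43.0336 + 36·13.0321 + 100·11.0224 = 7904.263.
s²ₚ = 7904.263 / 310 = 25.49762... → 25.498.

25.498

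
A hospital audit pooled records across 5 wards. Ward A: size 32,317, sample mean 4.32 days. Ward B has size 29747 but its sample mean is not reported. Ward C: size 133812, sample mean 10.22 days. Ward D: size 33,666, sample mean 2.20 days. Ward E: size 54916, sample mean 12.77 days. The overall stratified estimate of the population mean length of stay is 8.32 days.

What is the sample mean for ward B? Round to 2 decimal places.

2.83

Σ Nₕx̄ₕ = N·μ, so 29747·x̄_B = 284458·8.32 − (32317·4.32 + 133812·10.22 + 33666·2.20 + 54916·12.77).
= 2366690.56 − 2282510.6 = 84179.96.
x̄_B = 84179.96 / 29747 = 2.8299... → 2.83.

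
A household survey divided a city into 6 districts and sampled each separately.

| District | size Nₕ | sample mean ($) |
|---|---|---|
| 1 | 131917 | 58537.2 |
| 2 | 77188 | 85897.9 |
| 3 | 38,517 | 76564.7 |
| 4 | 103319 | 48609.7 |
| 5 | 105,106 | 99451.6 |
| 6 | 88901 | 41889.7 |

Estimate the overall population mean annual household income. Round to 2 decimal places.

x̄_st = (Σ Nₕx̄ₕ) / (Σ Nₕ) = (131917·58537.2 + 77188·85897.9 + 38517·76564.7 + 103319·48609.7 + 105106·99451.6 + 88901·41889.7) / 544948
= 36500683151.1 / 544948 = 66980.1213... → 66980.12.

66980.12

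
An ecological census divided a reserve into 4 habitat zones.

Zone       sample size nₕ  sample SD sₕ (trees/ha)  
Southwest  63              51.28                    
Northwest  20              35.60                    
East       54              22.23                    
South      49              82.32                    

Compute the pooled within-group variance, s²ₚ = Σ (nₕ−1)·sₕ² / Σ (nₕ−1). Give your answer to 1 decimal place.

2959.3

Degrees of freedom: 62 + 19 + 53 + 48 = 182.
Σ(nₕ−1)sₕ² = 62·2629.6384 + 19·1267.36 + 53·494.1729 + 48·6776.5824 = 538584.5397.
s²ₚ = 538584.5397 / 182 = 2959.256... → 2959.3.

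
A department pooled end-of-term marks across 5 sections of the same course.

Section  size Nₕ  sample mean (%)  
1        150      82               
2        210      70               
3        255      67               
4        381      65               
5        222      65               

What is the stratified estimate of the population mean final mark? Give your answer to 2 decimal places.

N = 1218; weights Wₕ = Nₕ/N = (0.1232, 0.1724, 0.2094, 0.3128, 0.1823).
x̄_st = Σ Wₕ·x̄ₕ = 0.1232·82 + 0.1724·70 + 0.2094·67 + 0.3128·65 + 0.1823·65 ≈ 68.3744...
→ 68.37.

68.37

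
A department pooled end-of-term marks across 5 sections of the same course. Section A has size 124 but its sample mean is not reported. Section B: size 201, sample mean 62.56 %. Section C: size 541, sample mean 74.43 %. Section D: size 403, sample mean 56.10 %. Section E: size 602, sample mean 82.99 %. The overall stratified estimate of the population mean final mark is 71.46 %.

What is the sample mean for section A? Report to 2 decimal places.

Σ Nₕx̄ₕ = N·μ, so 124·x̄_A = 1871·71.46 − (201·62.56 + 541·74.43 + 403·56.10 + 602·82.99).
= 133701.66 − 125409.47 = 8292.19.
x̄_A = 8292.19 / 124 = 66.8725 → 66.87.

66.87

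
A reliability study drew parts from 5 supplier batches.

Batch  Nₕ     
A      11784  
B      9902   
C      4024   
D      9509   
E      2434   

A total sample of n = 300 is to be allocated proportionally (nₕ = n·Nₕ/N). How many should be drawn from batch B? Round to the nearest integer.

79

N = 11784 + 9902 + 4024 + 9509 + 2434 = 37653.
n_B = 300·9902/37653 = 78.894... → 79.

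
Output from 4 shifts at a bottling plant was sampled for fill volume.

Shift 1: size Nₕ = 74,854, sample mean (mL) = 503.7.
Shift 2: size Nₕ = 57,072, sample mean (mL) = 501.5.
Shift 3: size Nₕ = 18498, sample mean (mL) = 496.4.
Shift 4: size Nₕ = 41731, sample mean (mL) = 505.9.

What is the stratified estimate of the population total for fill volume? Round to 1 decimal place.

96619687.9

1: 74854·503.7 = 37703959.8
2: 57072·501.5 = 28621608
3: 18498·496.4 = 9182407.2
4: 41731·505.9 = 21111712.9
τ̂ = Σ Nₕx̄ₕ = 96619687.9.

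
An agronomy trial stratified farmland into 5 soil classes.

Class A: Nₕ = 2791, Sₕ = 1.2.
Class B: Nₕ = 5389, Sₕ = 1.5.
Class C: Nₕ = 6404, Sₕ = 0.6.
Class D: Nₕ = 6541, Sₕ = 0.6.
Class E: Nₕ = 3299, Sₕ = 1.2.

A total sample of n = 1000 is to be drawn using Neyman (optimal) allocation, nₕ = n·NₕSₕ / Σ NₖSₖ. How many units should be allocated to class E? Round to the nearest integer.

Σ NₕSₕ = 2791·1.2 + 5389·1.5 + 6404·0.6 + 6541·0.6 + 3299·1.2 = 23158.5.
Share for E: 3958.8/23158.5 = 0.17094.
n_E = 1000 × 0.17094 = 170.944... → 171.

171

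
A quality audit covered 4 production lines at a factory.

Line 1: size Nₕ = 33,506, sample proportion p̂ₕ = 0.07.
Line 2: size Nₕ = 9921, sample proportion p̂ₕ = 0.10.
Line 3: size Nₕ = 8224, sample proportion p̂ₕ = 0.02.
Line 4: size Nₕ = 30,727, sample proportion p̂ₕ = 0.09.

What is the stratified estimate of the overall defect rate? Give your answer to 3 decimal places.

Wₕ = Nₕ/N with N = 82378: 0.4067, 0.1204, 0.0998, 0.3730.
p̂_st = 0.4067·0.07 + 0.1204·0.10 + 0.0998·0.02 + 0.3730·0.09 ≈ 0.07608... → 0.076.

0.076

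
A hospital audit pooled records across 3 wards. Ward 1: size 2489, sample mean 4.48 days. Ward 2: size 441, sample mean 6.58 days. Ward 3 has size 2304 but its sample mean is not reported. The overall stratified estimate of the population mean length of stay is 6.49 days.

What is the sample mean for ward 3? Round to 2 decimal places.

8.64

Σ Nₕx̄ₕ = N·μ, so 2304·x̄_3 = 5234·6.49 − (2489·4.48 + 441·6.58).
= 33968.66 − 14052.5 = 19916.16.
x̄_3 = 19916.16 / 2304 = 8.6442... → 8.64.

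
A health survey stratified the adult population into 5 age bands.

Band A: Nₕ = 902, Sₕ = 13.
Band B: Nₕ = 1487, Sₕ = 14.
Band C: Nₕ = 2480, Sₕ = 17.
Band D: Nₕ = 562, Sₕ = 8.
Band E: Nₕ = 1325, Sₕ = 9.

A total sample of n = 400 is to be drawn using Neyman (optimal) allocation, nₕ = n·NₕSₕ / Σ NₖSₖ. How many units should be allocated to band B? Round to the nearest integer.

Σ NₕSₕ = 902·13 + 1487·14 + 2480·17 + 562·8 + 1325·9 = 91125.
Share for B: 20818/91125 = 0.22846.
n_B = 400 × 0.22846 = 91.382... → 91.

91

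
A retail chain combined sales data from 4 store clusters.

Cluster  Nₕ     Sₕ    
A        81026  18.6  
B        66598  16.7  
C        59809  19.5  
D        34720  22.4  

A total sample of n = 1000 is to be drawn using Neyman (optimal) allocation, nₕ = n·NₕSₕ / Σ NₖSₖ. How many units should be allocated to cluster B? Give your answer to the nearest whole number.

Σ NₕSₕ = 81026·18.6 + 66598·16.7 + 59809·19.5 + 34720·22.4 = 4563273.7.
Share for B: 1112186.6/4563273.7 = 0.24373.
n_B = 1000 × 0.24373 = 243.726... → 244.

244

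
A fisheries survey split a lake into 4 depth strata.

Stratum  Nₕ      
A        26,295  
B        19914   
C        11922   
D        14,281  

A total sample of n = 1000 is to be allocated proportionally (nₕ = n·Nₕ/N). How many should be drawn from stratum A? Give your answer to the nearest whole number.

N = 26295 + 19914 + 11922 + 14281 = 72412.
n_A = 1000·26295/72412 = 363.130... → 363.

363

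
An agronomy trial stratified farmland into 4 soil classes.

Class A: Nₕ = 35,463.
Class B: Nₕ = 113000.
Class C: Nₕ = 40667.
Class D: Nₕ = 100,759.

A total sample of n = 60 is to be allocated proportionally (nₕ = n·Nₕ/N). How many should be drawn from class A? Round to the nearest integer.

Share of class A = 35463/289889 = 0.12233.
Allocate 60 × 0.12233 = 7.340... → 7.

7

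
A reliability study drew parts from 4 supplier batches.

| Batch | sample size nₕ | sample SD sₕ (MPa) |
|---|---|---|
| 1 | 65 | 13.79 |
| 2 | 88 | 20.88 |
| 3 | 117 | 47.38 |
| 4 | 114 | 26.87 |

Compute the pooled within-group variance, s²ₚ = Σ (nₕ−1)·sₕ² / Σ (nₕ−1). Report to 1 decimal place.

Degrees of freedom: 64 + 87 + 116 + 113 = 380.
Σ(nₕ−1)sₕ² = 64·190.1641 + 87·435.9744 + 116·2244.8644 + 113·721.9969 = 392090.1953.
s²ₚ = 392090.1953 / 380 = 1031.816... → 1031.8.

1031.8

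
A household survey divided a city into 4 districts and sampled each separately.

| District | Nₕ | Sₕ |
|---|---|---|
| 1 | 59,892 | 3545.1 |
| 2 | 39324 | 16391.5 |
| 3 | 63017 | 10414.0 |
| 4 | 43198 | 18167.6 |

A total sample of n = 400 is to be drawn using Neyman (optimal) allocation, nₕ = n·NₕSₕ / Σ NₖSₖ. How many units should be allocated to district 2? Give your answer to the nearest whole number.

112

1: NₕSₕ = 59892·3545.1 = 212323129.2
2: NₕSₕ = 39324·16391.5 = 644579346
3: NₕSₕ = 63017·10414.0 = 656259038
4: NₕSₕ = 43198·18167.6 = 784803984.8
Σ NₕSₕ = 2297965498.
n_2 = 400·644579346/2297965498 = 112.200... → 112.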